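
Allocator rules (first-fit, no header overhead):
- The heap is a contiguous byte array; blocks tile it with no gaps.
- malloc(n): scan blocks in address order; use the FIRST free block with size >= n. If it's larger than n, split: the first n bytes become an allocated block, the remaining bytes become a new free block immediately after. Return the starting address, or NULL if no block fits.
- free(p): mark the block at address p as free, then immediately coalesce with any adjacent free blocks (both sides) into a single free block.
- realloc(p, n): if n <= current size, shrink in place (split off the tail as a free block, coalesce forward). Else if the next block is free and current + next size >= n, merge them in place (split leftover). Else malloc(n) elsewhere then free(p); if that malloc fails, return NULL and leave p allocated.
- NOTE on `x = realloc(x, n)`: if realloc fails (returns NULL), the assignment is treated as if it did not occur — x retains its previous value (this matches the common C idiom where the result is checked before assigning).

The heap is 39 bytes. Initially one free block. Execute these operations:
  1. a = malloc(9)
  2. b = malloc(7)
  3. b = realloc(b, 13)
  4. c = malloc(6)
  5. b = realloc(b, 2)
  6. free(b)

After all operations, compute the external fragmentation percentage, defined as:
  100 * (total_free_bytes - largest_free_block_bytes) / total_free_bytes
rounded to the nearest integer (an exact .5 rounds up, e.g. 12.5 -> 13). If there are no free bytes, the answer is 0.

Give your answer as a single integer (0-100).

Op 1: a = malloc(9) -> a = 0; heap: [0-8 ALLOC][9-38 FREE]
Op 2: b = malloc(7) -> b = 9; heap: [0-8 ALLOC][9-15 ALLOC][16-38 FREE]
Op 3: b = realloc(b, 13) -> b = 9; heap: [0-8 ALLOC][9-21 ALLOC][22-38 FREE]
Op 4: c = malloc(6) -> c = 22; heap: [0-8 ALLOC][9-21 ALLOC][22-27 ALLOC][28-38 FREE]
Op 5: b = realloc(b, 2) -> b = 9; heap: [0-8 ALLOC][9-10 ALLOC][11-21 FREE][22-27 ALLOC][28-38 FREE]
Op 6: free(b) -> (freed b); heap: [0-8 ALLOC][9-21 FREE][22-27 ALLOC][28-38 FREE]
Free blocks: [13 11] total_free=24 largest=13 -> 100*(24-13)/24 = 1100/24 ≈ 45.833 -> rounds to 46

Answer: 46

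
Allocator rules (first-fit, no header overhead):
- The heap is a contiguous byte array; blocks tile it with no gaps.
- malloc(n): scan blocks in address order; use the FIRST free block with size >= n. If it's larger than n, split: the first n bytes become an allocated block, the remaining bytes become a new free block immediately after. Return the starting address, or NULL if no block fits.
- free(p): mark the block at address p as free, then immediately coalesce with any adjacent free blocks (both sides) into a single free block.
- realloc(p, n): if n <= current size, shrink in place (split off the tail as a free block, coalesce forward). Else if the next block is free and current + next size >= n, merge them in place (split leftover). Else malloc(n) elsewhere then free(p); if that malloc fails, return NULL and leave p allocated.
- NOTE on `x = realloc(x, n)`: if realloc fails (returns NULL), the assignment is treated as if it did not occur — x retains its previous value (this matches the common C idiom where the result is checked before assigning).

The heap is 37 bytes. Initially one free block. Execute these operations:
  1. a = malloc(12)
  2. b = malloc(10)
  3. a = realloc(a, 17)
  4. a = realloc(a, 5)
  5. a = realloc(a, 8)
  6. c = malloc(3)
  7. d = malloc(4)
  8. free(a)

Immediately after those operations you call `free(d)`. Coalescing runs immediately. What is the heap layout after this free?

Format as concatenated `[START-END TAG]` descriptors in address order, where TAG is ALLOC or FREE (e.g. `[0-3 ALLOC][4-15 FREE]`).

Answer: [0-7 FREE][8-10 ALLOC][11-11 FREE][12-21 ALLOC][22-36 FREE]

Derivation:
Op 1: a = malloc(12) -> a = 0; heap: [0-11 ALLOC][12-36 FREE]
Op 2: b = malloc(10) -> b = 12; heap: [0-11 ALLOC][12-21 ALLOC][22-36 FREE]
Op 3: a = realloc(a, 17) -> NULL (a unchanged); heap: [0-11 ALLOC][12-21 ALLOC][22-36 FREE]
Op 4: a = realloc(a, 5) -> a = 0; heap: [0-4 ALLOC][5-11 FREE][12-21 ALLOC][22-36 FREE]
Op 5: a = realloc(a, 8) -> a = 0; heap: [0-7 ALLOC][8-11 FREE][12-21 ALLOC][22-36 FREE]
Op 6: c = malloc(3) -> c = 8; heap: [0-7 ALLOC][8-10 ALLOC][11-11 FREE][12-21 ALLOC][22-36 FREE]
Op 7: d = malloc(4) -> d = 22; heap: [0-7 ALLOC][8-10 ALLOC][11-11 FREE][12-21 ALLOC][22-25 ALLOC][26-36 FREE]
Op 8: free(a) -> (freed a); heap: [0-7 FREE][8-10 ALLOC][11-11 FREE][12-21 ALLOC][22-25 ALLOC][26-36 FREE]
free(d): d = 22 -> block [22-25 ALLOC]; mark free, coalesce with adjacent free neighbors -> [0-7 FREE][8-10 ALLOC][11-11 FREE][12-21 ALLOC][22-36 FREE]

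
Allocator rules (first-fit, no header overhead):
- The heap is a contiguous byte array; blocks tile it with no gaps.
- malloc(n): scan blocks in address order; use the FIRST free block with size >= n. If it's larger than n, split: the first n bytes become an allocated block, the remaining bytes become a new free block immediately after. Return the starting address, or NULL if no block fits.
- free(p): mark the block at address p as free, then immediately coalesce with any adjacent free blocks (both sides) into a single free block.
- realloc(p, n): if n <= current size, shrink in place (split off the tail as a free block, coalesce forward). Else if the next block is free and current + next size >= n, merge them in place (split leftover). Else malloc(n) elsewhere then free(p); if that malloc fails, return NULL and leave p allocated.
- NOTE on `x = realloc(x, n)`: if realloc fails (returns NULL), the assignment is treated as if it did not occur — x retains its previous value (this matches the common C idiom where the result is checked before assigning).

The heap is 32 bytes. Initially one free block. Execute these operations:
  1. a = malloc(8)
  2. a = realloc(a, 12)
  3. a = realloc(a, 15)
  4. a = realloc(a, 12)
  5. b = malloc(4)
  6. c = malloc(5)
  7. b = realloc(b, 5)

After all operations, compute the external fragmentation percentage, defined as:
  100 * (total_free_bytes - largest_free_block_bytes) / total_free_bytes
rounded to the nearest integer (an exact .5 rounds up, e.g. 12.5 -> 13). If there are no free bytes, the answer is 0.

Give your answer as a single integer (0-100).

Answer: 40

Derivation:
Op 1: a = malloc(8) -> a = 0; heap: [0-7 ALLOC][8-31 FREE]
Op 2: a = realloc(a, 12) -> a = 0; heap: [0-11 ALLOC][12-31 FREE]
Op 3: a = realloc(a, 15) -> a = 0; heap: [0-14 ALLOC][15-31 FREE]
Op 4: a = realloc(a, 12) -> a = 0; heap: [0-11 ALLOC][12-31 FREE]
Op 5: b = malloc(4) -> b = 12; heap: [0-11 ALLOC][12-15 ALLOC][16-31 FREE]
Op 6: c = malloc(5) -> c = 16; heap: [0-11 ALLOC][12-15 ALLOC][16-20 ALLOC][21-31 FREE]
Op 7: b = realloc(b, 5) -> b = 21; heap: [0-11 ALLOC][12-15 FREE][16-20 ALLOC][21-25 ALLOC][26-31 FREE]
Free blocks: [4 6] total_free=10 largest=6 -> 100*(10-6)/10 = 400/10 = 40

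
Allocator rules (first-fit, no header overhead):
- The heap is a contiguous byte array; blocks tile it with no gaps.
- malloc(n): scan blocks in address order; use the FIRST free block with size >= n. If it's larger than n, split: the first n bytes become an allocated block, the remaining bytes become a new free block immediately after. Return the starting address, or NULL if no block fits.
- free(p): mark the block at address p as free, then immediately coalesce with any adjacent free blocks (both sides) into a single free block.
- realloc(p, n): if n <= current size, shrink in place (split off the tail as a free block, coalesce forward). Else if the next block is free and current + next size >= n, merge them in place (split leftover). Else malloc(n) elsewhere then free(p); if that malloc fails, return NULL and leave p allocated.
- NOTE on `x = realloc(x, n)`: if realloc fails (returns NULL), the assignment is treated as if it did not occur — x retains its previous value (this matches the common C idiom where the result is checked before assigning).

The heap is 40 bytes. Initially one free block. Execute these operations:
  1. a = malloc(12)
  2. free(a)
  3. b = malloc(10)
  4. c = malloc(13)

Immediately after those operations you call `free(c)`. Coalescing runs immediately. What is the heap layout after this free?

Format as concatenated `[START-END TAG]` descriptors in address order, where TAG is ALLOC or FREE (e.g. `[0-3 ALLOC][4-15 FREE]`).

Op 1: a = malloc(12) -> a = 0; heap: [0-11 ALLOC][12-39 FREE]
Op 2: free(a) -> (freed a); heap: [0-39 FREE]
Op 3: b = malloc(10) -> b = 0; heap: [0-9 ALLOC][10-39 FREE]
Op 4: c = malloc(13) -> c = 10; heap: [0-9 ALLOC][10-22 ALLOC][23-39 FREE]
free(c): c = 10 -> block [10-22 ALLOC]; mark free, coalesce with adjacent free neighbors -> [0-9 ALLOC][10-39 FREE]

Answer: [0-9 ALLOC][10-39 FREE]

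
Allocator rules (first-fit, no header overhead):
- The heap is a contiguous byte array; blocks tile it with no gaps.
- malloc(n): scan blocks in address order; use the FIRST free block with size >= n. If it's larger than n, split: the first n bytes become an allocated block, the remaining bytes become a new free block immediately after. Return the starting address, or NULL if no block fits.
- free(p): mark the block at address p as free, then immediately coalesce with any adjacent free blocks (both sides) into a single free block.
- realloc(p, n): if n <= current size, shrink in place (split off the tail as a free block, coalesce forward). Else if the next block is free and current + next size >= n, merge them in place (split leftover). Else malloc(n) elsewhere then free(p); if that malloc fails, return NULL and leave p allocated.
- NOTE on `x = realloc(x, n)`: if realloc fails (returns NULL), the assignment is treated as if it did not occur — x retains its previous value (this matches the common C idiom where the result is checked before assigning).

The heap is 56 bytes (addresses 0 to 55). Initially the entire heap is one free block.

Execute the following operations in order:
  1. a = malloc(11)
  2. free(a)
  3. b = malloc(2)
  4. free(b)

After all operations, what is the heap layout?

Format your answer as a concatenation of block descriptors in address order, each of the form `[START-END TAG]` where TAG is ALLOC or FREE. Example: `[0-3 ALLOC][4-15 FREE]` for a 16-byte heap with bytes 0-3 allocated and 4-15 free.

Answer: [0-55 FREE]

Derivation:
Op 1: a = malloc(11) -> a = 0; heap: [0-10 ALLOC][11-55 FREE]
Op 2: free(a) -> (freed a); heap: [0-55 FREE]
Op 3: b = malloc(2) -> b = 0; heap: [0-1 ALLOC][2-55 FREE]
Op 4: free(b) -> (freed b); heap: [0-55 FREE]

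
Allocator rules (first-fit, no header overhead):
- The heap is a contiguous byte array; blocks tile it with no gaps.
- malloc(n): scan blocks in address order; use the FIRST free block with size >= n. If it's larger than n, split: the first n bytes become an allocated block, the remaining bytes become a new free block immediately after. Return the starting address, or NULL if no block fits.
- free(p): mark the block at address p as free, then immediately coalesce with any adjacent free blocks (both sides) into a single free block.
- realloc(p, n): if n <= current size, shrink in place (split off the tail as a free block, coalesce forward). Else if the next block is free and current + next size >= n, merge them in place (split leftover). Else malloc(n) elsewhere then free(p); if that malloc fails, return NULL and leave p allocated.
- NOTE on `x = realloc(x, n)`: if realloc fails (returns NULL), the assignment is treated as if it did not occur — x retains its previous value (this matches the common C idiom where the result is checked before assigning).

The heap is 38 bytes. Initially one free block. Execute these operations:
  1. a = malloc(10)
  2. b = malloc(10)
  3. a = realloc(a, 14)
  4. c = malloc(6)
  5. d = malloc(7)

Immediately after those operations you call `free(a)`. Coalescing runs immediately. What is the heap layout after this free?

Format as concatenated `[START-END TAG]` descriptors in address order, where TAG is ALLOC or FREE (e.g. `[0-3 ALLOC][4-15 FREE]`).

Answer: [0-5 ALLOC][6-9 FREE][10-19 ALLOC][20-37 FREE]

Derivation:
Op 1: a = malloc(10) -> a = 0; heap: [0-9 ALLOC][10-37 FREE]
Op 2: b = malloc(10) -> b = 10; heap: [0-9 ALLOC][10-19 ALLOC][20-37 FREE]
Op 3: a = realloc(a, 14) -> a = 20; heap: [0-9 FREE][10-19 ALLOC][20-33 ALLOC][34-37 FREE]
Op 4: c = malloc(6) -> c = 0; heap: [0-5 ALLOC][6-9 FREE][10-19 ALLOC][20-33 ALLOC][34-37 FREE]
Op 5: d = malloc(7) -> d = NULL; heap: [0-5 ALLOC][6-9 FREE][10-19 ALLOC][20-33 ALLOC][34-37 FREE]
free(a): a = 20 -> block [20-33 ALLOC]; mark free, coalesce with adjacent free neighbors -> [0-5 ALLOC][6-9 FREE][10-19 ALLOC][20-37 FREE]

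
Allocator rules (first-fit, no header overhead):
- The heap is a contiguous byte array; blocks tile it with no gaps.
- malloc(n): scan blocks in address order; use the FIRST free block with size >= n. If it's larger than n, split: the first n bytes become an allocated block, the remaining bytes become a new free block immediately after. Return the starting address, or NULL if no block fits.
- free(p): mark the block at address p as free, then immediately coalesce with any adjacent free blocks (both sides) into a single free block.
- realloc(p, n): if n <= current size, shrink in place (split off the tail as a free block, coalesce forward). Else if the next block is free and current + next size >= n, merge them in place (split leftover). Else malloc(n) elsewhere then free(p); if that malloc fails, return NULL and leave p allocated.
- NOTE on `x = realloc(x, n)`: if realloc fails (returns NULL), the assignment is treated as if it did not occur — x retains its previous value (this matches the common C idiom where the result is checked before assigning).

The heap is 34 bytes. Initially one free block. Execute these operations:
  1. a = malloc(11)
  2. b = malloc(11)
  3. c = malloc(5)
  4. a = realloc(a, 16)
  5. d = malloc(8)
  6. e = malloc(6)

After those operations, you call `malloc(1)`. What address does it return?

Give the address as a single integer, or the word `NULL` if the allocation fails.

Answer: 33

Derivation:
Op 1: a = malloc(11) -> a = 0; heap: [0-10 ALLOC][11-33 FREE]
Op 2: b = malloc(11) -> b = 11; heap: [0-10 ALLOC][11-21 ALLOC][22-33 FREE]
Op 3: c = malloc(5) -> c = 22; heap: [0-10 ALLOC][11-21 ALLOC][22-26 ALLOC][27-33 FREE]
Op 4: a = realloc(a, 16) -> NULL (a unchanged); heap: [0-10 ALLOC][11-21 ALLOC][22-26 ALLOC][27-33 FREE]
Op 5: d = malloc(8) -> d = NULL; heap: [0-10 ALLOC][11-21 ALLOC][22-26 ALLOC][27-33 FREE]
Op 6: e = malloc(6) -> e = 27; heap: [0-10 ALLOC][11-21 ALLOC][22-26 ALLOC][27-32 ALLOC][33-33 FREE]
malloc(1): first-fit scan over [0-10 ALLOC][11-21 ALLOC][22-26 ALLOC][27-32 ALLOC][33-33 FREE] -> 33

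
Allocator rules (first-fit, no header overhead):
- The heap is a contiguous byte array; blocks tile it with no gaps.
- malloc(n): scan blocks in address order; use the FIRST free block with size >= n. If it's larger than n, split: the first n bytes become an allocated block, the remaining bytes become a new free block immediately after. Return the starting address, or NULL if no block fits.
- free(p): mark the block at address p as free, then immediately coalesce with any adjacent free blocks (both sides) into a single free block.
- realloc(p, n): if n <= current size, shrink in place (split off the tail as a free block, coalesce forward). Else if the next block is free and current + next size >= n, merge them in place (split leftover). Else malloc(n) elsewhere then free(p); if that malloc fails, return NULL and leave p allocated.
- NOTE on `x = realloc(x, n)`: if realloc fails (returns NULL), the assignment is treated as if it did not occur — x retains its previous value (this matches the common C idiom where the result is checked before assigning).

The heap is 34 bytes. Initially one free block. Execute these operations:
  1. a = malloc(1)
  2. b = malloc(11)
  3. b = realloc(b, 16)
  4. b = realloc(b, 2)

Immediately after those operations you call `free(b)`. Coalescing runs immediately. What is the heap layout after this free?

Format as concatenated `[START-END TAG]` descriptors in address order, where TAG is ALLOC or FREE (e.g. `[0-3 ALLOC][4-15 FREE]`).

Answer: [0-0 ALLOC][1-33 FREE]

Derivation:
Op 1: a = malloc(1) -> a = 0; heap: [0-0 ALLOC][1-33 FREE]
Op 2: b = malloc(11) -> b = 1; heap: [0-0 ALLOC][1-11 ALLOC][12-33 FREE]
Op 3: b = realloc(b, 16) -> b = 1; heap: [0-0 ALLOC][1-16 ALLOC][17-33 FREE]
Op 4: b = realloc(b, 2) -> b = 1; heap: [0-0 ALLOC][1-2 ALLOC][3-33 FREE]
free(b): b = 1 -> block [1-2 ALLOC]; mark free, coalesce with adjacent free neighbors -> [0-0 ALLOC][1-33 FREE]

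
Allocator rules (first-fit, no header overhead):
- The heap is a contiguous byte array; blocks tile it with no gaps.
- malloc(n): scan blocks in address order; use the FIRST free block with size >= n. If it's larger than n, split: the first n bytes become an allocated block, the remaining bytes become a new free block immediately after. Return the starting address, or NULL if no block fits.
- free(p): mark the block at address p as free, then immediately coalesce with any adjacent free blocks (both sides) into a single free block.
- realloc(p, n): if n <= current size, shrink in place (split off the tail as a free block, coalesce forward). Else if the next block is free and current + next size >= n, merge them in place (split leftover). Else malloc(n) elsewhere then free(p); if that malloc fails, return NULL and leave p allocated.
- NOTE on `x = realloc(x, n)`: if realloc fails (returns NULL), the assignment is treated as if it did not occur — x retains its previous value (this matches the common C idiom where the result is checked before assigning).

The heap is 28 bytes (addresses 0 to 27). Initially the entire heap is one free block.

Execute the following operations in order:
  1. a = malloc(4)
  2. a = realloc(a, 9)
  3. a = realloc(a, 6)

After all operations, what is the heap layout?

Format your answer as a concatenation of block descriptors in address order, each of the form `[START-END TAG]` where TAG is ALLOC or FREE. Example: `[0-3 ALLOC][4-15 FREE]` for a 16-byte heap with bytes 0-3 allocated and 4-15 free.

Op 1: a = malloc(4) -> a = 0; heap: [0-3 ALLOC][4-27 FREE]
Op 2: a = realloc(a, 9) -> a = 0; heap: [0-8 ALLOC][9-27 FREE]
Op 3: a = realloc(a, 6) -> a = 0; heap: [0-5 ALLOC][6-27 FREE]

Answer: [0-5 ALLOC][6-27 FREE]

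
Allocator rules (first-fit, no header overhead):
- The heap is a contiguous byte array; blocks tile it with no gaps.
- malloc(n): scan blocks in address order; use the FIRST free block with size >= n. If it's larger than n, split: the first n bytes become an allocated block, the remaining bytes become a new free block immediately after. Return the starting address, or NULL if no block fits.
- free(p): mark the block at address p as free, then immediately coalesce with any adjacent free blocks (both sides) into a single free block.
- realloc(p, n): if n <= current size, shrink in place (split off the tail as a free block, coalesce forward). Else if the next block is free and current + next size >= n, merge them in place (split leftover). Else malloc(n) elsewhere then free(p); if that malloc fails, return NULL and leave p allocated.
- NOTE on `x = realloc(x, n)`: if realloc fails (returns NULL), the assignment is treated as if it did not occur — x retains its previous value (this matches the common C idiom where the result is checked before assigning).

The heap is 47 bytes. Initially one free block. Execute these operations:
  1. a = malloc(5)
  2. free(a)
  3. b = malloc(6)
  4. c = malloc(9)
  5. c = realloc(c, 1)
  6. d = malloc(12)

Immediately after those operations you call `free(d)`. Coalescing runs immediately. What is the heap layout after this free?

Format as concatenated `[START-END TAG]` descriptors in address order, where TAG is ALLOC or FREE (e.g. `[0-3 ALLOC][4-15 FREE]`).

Answer: [0-5 ALLOC][6-6 ALLOC][7-46 FREE]

Derivation:
Op 1: a = malloc(5) -> a = 0; heap: [0-4 ALLOC][5-46 FREE]
Op 2: free(a) -> (freed a); heap: [0-46 FREE]
Op 3: b = malloc(6) -> b = 0; heap: [0-5 ALLOC][6-46 FREE]
Op 4: c = malloc(9) -> c = 6; heap: [0-5 ALLOC][6-14 ALLOC][15-46 FREE]
Op 5: c = realloc(c, 1) -> c = 6; heap: [0-5 ALLOC][6-6 ALLOC][7-46 FREE]
Op 6: d = malloc(12) -> d = 7; heap: [0-5 ALLOC][6-6 ALLOC][7-18 ALLOC][19-46 FREE]
free(d): d = 7 -> block [7-18 ALLOC]; mark free, coalesce with adjacent free neighbors -> [0-5 ALLOC][6-6 ALLOC][7-46 FREE]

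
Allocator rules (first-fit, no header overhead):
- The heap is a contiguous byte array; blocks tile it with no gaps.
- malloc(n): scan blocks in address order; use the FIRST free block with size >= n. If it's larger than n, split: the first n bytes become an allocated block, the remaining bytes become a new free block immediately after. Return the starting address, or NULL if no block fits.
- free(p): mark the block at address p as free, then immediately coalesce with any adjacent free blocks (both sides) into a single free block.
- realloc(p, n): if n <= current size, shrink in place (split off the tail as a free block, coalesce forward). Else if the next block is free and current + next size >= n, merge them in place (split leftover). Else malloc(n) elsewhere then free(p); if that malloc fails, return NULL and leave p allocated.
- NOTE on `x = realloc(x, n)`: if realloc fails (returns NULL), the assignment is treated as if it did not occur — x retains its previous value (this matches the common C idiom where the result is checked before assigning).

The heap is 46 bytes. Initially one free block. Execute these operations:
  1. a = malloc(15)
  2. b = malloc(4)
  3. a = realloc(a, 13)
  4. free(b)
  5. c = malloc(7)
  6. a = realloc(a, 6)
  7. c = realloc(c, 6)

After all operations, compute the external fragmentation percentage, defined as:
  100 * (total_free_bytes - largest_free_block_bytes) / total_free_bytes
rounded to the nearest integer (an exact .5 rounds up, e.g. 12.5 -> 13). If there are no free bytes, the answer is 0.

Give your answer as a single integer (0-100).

Op 1: a = malloc(15) -> a = 0; heap: [0-14 ALLOC][15-45 FREE]
Op 2: b = malloc(4) -> b = 15; heap: [0-14 ALLOC][15-18 ALLOC][19-45 FREE]
Op 3: a = realloc(a, 13) -> a = 0; heap: [0-12 ALLOC][13-14 FREE][15-18 ALLOC][19-45 FREE]
Op 4: free(b) -> (freed b); heap: [0-12 ALLOC][13-45 FREE]
Op 5: c = malloc(7) -> c = 13; heap: [0-12 ALLOC][13-19 ALLOC][20-45 FREE]
Op 6: a = realloc(a, 6) -> a = 0; heap: [0-5 ALLOC][6-12 FREE][13-19 ALLOC][20-45 FREE]
Op 7: c = realloc(c, 6) -> c = 13; heap: [0-5 ALLOC][6-12 FREE][13-18 ALLOC][19-45 FREE]
Free blocks: [7 27] total_free=34 largest=27 -> 100*(34-27)/34 = 700/34 ≈ 20.588 -> rounds to 21

Answer: 21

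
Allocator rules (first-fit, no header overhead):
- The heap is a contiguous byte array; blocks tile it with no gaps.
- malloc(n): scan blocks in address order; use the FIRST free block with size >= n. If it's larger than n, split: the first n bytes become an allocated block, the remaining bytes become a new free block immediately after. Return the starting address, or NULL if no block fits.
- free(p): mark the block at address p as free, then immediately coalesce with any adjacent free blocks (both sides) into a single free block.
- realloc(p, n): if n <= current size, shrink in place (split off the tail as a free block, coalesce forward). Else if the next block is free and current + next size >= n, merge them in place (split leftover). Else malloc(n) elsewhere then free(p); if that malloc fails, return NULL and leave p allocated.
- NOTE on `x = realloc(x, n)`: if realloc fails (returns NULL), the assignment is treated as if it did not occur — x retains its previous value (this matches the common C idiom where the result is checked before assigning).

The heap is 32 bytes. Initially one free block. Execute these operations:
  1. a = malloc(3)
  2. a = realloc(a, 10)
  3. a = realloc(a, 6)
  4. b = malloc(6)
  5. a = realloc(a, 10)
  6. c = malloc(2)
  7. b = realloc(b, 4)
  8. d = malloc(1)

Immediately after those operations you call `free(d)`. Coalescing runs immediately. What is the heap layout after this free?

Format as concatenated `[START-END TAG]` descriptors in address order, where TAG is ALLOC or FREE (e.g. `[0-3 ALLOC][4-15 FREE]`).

Op 1: a = malloc(3) -> a = 0; heap: [0-2 ALLOC][3-31 FREE]
Op 2: a = realloc(a, 10) -> a = 0; heap: [0-9 ALLOC][10-31 FREE]
Op 3: a = realloc(a, 6) -> a = 0; heap: [0-5 ALLOC][6-31 FREE]
Op 4: b = malloc(6) -> b = 6; heap: [0-5 ALLOC][6-11 ALLOC][12-31 FREE]
Op 5: a = realloc(a, 10) -> a = 12; heap: [0-5 FREE][6-11 ALLOC][12-21 ALLOC][22-31 FREE]
Op 6: c = malloc(2) -> c = 0; heap: [0-1 ALLOC][2-5 FREE][6-11 ALLOC][12-21 ALLOC][22-31 FREE]
Op 7: b = realloc(b, 4) -> b = 6; heap: [0-1 ALLOC][2-5 FREE][6-9 ALLOC][10-11 FREE][12-21 ALLOC][22-31 FREE]
Op 8: d = malloc(1) -> d = 2; heap: [0-1 ALLOC][2-2 ALLOC][3-5 FREE][6-9 ALLOC][10-11 FREE][12-21 ALLOC][22-31 FREE]
free(d): d = 2 -> block [2-2 ALLOC]; mark free, coalesce with adjacent free neighbors -> [0-1 ALLOC][2-5 FREE][6-9 ALLOC][10-11 FREE][12-21 ALLOC][22-31 FREE]

Answer: [0-1 ALLOC][2-5 FREE][6-9 ALLOC][10-11 FREE][12-21 ALLOC][22-31 FREE]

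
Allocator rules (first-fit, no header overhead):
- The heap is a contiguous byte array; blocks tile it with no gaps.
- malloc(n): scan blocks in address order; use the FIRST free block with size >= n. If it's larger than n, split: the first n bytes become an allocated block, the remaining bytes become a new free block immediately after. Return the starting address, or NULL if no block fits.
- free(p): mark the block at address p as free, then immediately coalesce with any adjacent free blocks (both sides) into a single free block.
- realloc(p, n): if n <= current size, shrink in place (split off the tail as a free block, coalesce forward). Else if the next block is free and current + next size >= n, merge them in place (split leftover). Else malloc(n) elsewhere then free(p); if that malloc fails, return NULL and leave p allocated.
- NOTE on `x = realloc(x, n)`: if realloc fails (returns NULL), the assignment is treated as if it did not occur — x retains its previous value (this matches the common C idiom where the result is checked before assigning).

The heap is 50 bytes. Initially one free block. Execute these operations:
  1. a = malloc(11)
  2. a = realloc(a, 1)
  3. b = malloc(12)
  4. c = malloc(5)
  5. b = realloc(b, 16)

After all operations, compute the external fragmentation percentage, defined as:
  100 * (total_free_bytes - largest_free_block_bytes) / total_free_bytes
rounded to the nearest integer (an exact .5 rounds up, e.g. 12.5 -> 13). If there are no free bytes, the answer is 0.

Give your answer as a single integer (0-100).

Op 1: a = malloc(11) -> a = 0; heap: [0-10 ALLOC][11-49 FREE]
Op 2: a = realloc(a, 1) -> a = 0; heap: [0-0 ALLOC][1-49 FREE]
Op 3: b = malloc(12) -> b = 1; heap: [0-0 ALLOC][1-12 ALLOC][13-49 FREE]
Op 4: c = malloc(5) -> c = 13; heap: [0-0 ALLOC][1-12 ALLOC][13-17 ALLOC][18-49 FREE]
Op 5: b = realloc(b, 16) -> b = 18; heap: [0-0 ALLOC][1-12 FREE][13-17 ALLOC][18-33 ALLOC][34-49 FREE]
Free blocks: [12 16] total_free=28 largest=16 -> 100*(28-16)/28 = 1200/28 ≈ 42.857 -> rounds to 43

Answer: 43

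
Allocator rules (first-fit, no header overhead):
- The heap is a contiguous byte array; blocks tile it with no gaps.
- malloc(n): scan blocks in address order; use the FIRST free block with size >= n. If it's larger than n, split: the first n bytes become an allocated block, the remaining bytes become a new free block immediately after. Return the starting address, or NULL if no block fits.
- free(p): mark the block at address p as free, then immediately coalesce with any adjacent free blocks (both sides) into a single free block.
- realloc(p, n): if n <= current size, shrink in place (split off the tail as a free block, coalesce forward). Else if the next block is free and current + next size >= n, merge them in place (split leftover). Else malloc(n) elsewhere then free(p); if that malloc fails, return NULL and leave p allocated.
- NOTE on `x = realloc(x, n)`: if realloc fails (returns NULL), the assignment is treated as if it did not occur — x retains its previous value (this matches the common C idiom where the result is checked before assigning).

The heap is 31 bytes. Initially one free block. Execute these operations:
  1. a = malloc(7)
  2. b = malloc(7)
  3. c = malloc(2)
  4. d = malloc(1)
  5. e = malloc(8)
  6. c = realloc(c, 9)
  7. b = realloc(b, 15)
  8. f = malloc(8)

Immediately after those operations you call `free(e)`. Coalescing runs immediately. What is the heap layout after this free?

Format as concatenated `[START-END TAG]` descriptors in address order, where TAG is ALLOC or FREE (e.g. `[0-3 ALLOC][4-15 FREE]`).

Answer: [0-6 ALLOC][7-13 ALLOC][14-15 ALLOC][16-16 ALLOC][17-30 FREE]

Derivation:
Op 1: a = malloc(7) -> a = 0; heap: [0-6 ALLOC][7-30 FREE]
Op 2: b = malloc(7) -> b = 7; heap: [0-6 ALLOC][7-13 ALLOC][14-30 FREE]
Op 3: c = malloc(2) -> c = 14; heap: [0-6 ALLOC][7-13 ALLOC][14-15 ALLOC][16-30 FREE]
Op 4: d = malloc(1) -> d = 16; heap: [0-6 ALLOC][7-13 ALLOC][14-15 ALLOC][16-16 ALLOC][17-30 FREE]
Op 5: e = malloc(8) -> e = 17; heap: [0-6 ALLOC][7-13 ALLOC][14-15 ALLOC][16-16 ALLOC][17-24 ALLOC][25-30 FREE]
Op 6: c = realloc(c, 9) -> NULL (c unchanged); heap: [0-6 ALLOC][7-13 ALLOC][14-15 ALLOC][16-16 ALLOC][17-24 ALLOC][25-30 FREE]
Op 7: b = realloc(b, 15) -> NULL (b unchanged); heap: [0-6 ALLOC][7-13 ALLOC][14-15 ALLOC][16-16 ALLOC][17-24 ALLOC][25-30 FREE]
Op 8: f = malloc(8) -> f = NULL; heap: [0-6 ALLOC][7-13 ALLOC][14-15 ALLOC][16-16 ALLOC][17-24 ALLOC][25-30 FREE]
free(e): e = 17 -> block [17-24 ALLOC]; mark free, coalesce with adjacent free neighbors -> [0-6 ALLOC][7-13 ALLOC][14-15 ALLOC][16-16 ALLOC][17-30 FREE]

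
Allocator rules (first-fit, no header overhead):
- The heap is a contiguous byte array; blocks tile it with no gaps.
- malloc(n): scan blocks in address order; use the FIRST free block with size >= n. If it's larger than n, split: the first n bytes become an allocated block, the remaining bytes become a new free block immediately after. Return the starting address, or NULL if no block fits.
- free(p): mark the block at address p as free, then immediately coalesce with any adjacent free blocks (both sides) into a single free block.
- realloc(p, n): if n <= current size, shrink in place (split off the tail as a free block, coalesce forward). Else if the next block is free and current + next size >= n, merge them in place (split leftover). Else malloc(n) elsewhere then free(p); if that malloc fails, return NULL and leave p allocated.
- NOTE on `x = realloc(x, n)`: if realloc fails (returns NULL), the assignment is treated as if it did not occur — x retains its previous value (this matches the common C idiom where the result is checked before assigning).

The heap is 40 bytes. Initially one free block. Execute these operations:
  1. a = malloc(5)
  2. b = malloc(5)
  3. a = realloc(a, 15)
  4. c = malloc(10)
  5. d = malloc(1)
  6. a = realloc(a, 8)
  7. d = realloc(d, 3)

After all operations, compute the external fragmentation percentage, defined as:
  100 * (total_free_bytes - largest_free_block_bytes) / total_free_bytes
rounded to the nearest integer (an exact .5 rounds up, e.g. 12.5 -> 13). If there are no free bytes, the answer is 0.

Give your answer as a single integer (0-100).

Op 1: a = malloc(5) -> a = 0; heap: [0-4 ALLOC][5-39 FREE]
Op 2: b = malloc(5) -> b = 5; heap: [0-4 ALLOC][5-9 ALLOC][10-39 FREE]
Op 3: a = realloc(a, 15) -> a = 10; heap: [0-4 FREE][5-9 ALLOC][10-24 ALLOC][25-39 FREE]
Op 4: c = malloc(10) -> c = 25; heap: [0-4 FREE][5-9 ALLOC][10-24 ALLOC][25-34 ALLOC][35-39 FREE]
Op 5: d = malloc(1) -> d = 0; heap: [0-0 ALLOC][1-4 FREE][5-9 ALLOC][10-24 ALLOC][25-34 ALLOC][35-39 FREE]
Op 6: a = realloc(a, 8) -> a = 10; heap: [0-0 ALLOC][1-4 FREE][5-9 ALLOC][10-17 ALLOC][18-24 FREE][25-34 ALLOC][35-39 FREE]
Op 7: d = realloc(d, 3) -> d = 0; heap: [0-2 ALLOC][3-4 FREE][5-9 ALLOC][10-17 ALLOC][18-24 FREE][25-34 ALLOC][35-39 FREE]
Free blocks: [2 7 5] total_free=14 largest=7 -> 100*(14-7)/14 = 700/14 = 50

Answer: 50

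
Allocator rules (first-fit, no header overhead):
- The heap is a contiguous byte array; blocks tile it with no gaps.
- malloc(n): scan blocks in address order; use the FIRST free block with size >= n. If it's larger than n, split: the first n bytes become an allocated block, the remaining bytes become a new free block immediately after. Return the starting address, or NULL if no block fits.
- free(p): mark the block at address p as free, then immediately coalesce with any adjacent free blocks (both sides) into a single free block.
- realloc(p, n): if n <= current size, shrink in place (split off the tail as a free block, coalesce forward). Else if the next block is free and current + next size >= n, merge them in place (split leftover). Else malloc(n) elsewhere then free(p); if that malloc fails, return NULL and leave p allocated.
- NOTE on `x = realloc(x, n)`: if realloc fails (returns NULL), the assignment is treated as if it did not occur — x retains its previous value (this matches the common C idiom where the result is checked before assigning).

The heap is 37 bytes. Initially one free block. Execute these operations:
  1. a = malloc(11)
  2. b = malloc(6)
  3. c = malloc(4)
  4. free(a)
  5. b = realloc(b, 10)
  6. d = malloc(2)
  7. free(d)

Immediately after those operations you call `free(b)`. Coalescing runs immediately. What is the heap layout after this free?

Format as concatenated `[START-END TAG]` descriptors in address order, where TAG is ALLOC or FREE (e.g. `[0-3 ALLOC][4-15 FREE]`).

Op 1: a = malloc(11) -> a = 0; heap: [0-10 ALLOC][11-36 FREE]
Op 2: b = malloc(6) -> b = 11; heap: [0-10 ALLOC][11-16 ALLOC][17-36 FREE]
Op 3: c = malloc(4) -> c = 17; heap: [0-10 ALLOC][11-16 ALLOC][17-20 ALLOC][21-36 FREE]
Op 4: free(a) -> (freed a); heap: [0-10 FREE][11-16 ALLOC][17-20 ALLOC][21-36 FREE]
Op 5: b = realloc(b, 10) -> b = 0; heap: [0-9 ALLOC][10-16 FREE][17-20 ALLOC][21-36 FREE]
Op 6: d = malloc(2) -> d = 10; heap: [0-9 ALLOC][10-11 ALLOC][12-16 FREE][17-20 ALLOC][21-36 FREE]
Op 7: free(d) -> (freed d); heap: [0-9 ALLOC][10-16 FREE][17-20 ALLOC][21-36 FREE]
free(b): b = 0 -> block [0-9 ALLOC]; mark free, coalesce with adjacent free neighbors -> [0-16 FREE][17-20 ALLOC][21-36 FREE]

Answer: [0-16 FREE][17-20 ALLOC][21-36 FREE]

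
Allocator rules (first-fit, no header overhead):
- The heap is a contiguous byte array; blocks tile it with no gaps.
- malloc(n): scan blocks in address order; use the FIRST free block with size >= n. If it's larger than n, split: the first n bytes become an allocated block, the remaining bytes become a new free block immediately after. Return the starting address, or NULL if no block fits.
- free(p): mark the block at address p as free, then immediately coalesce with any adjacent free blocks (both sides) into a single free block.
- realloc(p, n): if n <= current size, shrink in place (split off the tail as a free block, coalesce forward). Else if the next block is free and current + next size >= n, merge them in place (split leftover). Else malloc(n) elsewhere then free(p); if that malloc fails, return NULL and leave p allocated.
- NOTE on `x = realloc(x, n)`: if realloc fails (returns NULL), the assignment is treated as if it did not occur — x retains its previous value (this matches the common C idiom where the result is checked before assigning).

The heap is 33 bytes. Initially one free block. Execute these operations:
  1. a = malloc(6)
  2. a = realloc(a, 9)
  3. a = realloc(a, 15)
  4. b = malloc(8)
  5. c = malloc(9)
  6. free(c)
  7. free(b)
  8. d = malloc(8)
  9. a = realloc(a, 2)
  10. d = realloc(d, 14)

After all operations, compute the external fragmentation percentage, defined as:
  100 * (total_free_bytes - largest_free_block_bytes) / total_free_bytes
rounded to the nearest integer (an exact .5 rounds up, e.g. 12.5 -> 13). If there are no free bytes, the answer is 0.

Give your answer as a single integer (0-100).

Answer: 24

Derivation:
Op 1: a = malloc(6) -> a = 0; heap: [0-5 ALLOC][6-32 FREE]
Op 2: a = realloc(a, 9) -> a = 0; heap: [0-8 ALLOC][9-32 FREE]
Op 3: a = realloc(a, 15) -> a = 0; heap: [0-14 ALLOC][15-32 FREE]
Op 4: b = malloc(8) -> b = 15; heap: [0-14 ALLOC][15-22 ALLOC][23-32 FREE]
Op 5: c = malloc(9) -> c = 23; heap: [0-14 ALLOC][15-22 ALLOC][23-31 ALLOC][32-32 FREE]
Op 6: free(c) -> (freed c); heap: [0-14 ALLOC][15-22 ALLOC][23-32 FREE]
Op 7: free(b) -> (freed b); heap: [0-14 ALLOC][15-32 FREE]
Op 8: d = malloc(8) -> d = 15; heap: [0-14 ALLOC][15-22 ALLOC][23-32 FREE]
Op 9: a = realloc(a, 2) -> a = 0; heap: [0-1 ALLOC][2-14 FREE][15-22 ALLOC][23-32 FREE]
Op 10: d = realloc(d, 14) -> d = 15; heap: [0-1 ALLOC][2-14 FREE][15-28 ALLOC][29-32 FREE]
Free blocks: [13 4] total_free=17 largest=13 -> 100*(17-13)/17 = 400/17 ≈ 23.529 -> rounds to 24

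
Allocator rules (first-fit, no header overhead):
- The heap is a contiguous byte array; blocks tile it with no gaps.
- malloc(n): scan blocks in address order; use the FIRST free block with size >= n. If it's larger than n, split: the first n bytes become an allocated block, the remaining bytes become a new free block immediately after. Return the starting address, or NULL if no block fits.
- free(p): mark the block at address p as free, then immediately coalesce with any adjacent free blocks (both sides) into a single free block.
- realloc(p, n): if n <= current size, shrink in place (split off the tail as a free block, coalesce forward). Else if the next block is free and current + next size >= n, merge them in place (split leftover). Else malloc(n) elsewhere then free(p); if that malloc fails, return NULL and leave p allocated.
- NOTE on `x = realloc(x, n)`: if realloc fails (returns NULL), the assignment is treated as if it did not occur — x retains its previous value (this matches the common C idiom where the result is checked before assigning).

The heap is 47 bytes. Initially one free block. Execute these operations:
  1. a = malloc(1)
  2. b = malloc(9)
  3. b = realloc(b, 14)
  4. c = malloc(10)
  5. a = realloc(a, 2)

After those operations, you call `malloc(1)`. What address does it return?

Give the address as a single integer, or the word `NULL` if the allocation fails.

Op 1: a = malloc(1) -> a = 0; heap: [0-0 ALLOC][1-46 FREE]
Op 2: b = malloc(9) -> b = 1; heap: [0-0 ALLOC][1-9 ALLOC][10-46 FREE]
Op 3: b = realloc(b, 14) -> b = 1; heap: [0-0 ALLOC][1-14 ALLOC][15-46 FREE]
Op 4: c = malloc(10) -> c = 15; heap: [0-0 ALLOC][1-14 ALLOC][15-24 ALLOC][25-46 FREE]
Op 5: a = realloc(a, 2) -> a = 25; heap: [0-0 FREE][1-14 ALLOC][15-24 ALLOC][25-26 ALLOC][27-46 FREE]
malloc(1): first-fit scan over [0-0 FREE][1-14 ALLOC][15-24 ALLOC][25-26 ALLOC][27-46 FREE] -> 0

Answer: 0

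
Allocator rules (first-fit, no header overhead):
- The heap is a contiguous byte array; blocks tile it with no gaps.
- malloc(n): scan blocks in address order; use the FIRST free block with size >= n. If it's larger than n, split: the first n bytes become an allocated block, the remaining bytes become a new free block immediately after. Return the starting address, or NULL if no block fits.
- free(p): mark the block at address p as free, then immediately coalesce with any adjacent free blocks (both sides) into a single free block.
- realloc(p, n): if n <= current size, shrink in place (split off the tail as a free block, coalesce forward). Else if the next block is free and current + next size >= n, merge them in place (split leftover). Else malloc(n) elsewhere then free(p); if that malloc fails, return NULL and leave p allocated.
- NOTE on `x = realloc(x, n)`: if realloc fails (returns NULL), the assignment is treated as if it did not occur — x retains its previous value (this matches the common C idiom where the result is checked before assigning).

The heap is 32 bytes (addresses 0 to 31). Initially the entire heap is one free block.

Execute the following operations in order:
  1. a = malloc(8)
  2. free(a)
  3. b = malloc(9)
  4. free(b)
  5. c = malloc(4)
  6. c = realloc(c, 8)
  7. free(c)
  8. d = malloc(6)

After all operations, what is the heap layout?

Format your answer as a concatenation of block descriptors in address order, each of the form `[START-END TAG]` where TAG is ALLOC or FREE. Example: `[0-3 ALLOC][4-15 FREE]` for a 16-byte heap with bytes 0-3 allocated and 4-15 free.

Op 1: a = malloc(8) -> a = 0; heap: [0-7 ALLOC][8-31 FREE]
Op 2: free(a) -> (freed a); heap: [0-31 FREE]
Op 3: b = malloc(9) -> b = 0; heap: [0-8 ALLOC][9-31 FREE]
Op 4: free(b) -> (freed b); heap: [0-31 FREE]
Op 5: c = malloc(4) -> c = 0; heap: [0-3 ALLOC][4-31 FREE]
Op 6: c = realloc(c, 8) -> c = 0; heap: [0-7 ALLOC][8-31 FREE]
Op 7: free(c) -> (freed c); heap: [0-31 FREE]
Op 8: d = malloc(6) -> d = 0; heap: [0-5 ALLOC][6-31 FREE]

Answer: [0-5 ALLOC][6-31 FREE]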